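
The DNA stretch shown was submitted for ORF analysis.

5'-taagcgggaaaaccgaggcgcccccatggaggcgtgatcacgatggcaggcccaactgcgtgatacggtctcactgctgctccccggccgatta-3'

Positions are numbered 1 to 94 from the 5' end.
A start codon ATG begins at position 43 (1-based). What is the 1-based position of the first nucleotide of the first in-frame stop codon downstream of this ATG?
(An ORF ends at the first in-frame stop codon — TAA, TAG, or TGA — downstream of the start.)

61

Codons from position 43: ATG (43–45), GCA (46–48), GGC (49–51), CCA (52–54), ACT (55–57), GCG (58–60), TGA (61–63).
TGA is a stop codon; it begins at position 61.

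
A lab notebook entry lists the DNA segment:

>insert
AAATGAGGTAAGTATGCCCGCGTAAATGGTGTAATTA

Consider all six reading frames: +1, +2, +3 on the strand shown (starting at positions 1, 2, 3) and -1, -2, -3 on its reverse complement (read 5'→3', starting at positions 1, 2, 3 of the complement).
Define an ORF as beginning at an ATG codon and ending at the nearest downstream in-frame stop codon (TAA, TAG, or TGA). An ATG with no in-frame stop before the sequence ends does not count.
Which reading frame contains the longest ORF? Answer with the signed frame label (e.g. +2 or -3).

Reverse complement (5'→3'): TAATTACACCATTTACGCGGGCATACTTACCTCATTT
Frame +1: AAA TGA GGT AAG TAT GCC CGC GTA AAT GGT GTA ATT — no ATG→stop ORF.
Frame +2: AAT GAG GTA AGT ATG CCC GCG TAA ATG GTG TAA TTA — ATG at 14, stop TAA at 23 → 12 nt; ATG at 26, stop TAA at 32 → 9 nt.
Frame +3: ATG AGG TAA GTA TGC CCG CGT AAA TGG TGT AAT — ATG at 3, stop TAA at 9 → 9 nt.
Frame -1: TAA TTA CAC CAT TTA CGC GGG CAT ACT TAC CTC ATT — no ATG→stop ORF.
Frame -2: AAT TAC ACC ATT TAC GCG GGC ATA CTT ACC TCA TTT — no ATG→stop ORF.
Frame -3: ATT ACA CCA TTT ACG CGG GCA TAC TTA CCT CAT — no ATG→stop ORF.
Longest ORF is 12 nt in frame +2 (positions 14–25).

+2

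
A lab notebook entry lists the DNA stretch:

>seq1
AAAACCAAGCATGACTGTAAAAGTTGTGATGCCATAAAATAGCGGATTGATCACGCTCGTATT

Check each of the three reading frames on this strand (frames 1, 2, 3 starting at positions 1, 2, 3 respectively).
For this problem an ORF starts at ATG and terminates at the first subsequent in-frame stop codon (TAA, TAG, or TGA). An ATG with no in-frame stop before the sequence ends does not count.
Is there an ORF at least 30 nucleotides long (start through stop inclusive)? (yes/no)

no

Frame 1: AAA ACC AAG CAT GAC TGT AAA AGT TGT GAT GCC ATA AAA TAG CGG ATT GAT CAC GCT CGT ATT — no ATG→stop ORF.
Frame 2: AAA CCA AGC ATG ACT GTA AAA GTT GTG ATG CCA TAA AAT AGC GGA TTG ATC ACG CTC GTA — ATG at 11, stop TAA at 35 → 27 nt; ATG at 29, stop TAA at 35 → 9 nt.
Frame 3: AAC CAA GCA TGA CTG TAA AAG TTG TGA TGC CAT AAA ATA GCG GAT TGA TCA CGC TCG TAT — no ATG→stop ORF.
Largest ORF found is 27 nucleotides < 30, so no.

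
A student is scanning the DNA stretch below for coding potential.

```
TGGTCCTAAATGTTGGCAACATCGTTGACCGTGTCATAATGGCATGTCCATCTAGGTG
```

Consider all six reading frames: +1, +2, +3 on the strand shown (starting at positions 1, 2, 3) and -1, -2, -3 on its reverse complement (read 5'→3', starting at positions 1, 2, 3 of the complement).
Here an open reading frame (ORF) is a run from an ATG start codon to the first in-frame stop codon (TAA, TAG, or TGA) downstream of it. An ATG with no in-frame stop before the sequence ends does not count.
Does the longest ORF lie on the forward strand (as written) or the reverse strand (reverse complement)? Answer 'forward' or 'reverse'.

forward

Reverse complement (5'→3'): CACCTAGATGGACATGCCATTATGACACGGTCAACGATGTTGCCAACATTTAGGACCA
Frame +1: TGG TCC TAA ATG TTG GCA ACA TCG TTG ACC GTG TCA TAA TGG CAT GTC CAT CTA GGT — ATG at 10, stop TAA at 37 → 30 nt.
Frame +2: GGT CCT AAA TGT TGG CAA CAT CGT TGA CCG TGT CAT AAT GGC ATG TCC ATC TAG GTG — ATG at 44, stop TAG at 53 → 12 nt.
Frame +3: GTC CTA AAT GTT GGC AAC ATC GTT GAC CGT GTC ATA ATG GCA TGT CCA TCT AGG — no ATG→stop ORF.
Frame -1: CAC CTA GAT GGA CAT GCC ATT ATG ACA CGG TCA ACG ATG TTG CCA ACA TTT AGG ACC — no ATG→stop ORF.
Frame -2: ACC TAG ATG GAC ATG CCA TTA TGA CAC GGT CAA CGA TGT TGC CAA CAT TTA GGA CCA — ATG at 8, stop TGA at 23 → 18 nt; ATG at 14, stop TGA at 23 → 12 nt.
Frame -3: CCT AGA TGG ACA TGC CAT TAT GAC ACG GTC AAC GAT GTT GCC AAC ATT TAG GAC — no ATG→stop ORF.
Forward-strand max 30 nt; reverse-strand max 18 nt. The forward strand has the longer ORF.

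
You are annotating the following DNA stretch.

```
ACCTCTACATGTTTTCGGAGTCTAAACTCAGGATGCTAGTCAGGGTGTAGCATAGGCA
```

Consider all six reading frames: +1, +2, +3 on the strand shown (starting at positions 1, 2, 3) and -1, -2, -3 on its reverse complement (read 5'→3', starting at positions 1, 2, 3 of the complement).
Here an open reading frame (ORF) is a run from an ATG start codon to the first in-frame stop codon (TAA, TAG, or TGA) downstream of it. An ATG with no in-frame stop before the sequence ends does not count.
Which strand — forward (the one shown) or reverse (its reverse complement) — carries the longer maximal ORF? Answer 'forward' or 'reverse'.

Reverse complement (5'→3'): TGCCTATGCTACACCCTGACTAGCATCCTGAGTTTAGACTCCGAAAACATGTAGAGGT
Frame +1: ACC TCT ACA TGT TTT CGG AGT CTA AAC TCA GGA TGC TAG TCA GGG TGT AGC ATA GGC — no ATG→stop ORF.
Frame +2: CCT CTA CAT GTT TTC GGA GTC TAA ACT CAG GAT GCT AGT CAG GGT GTA GCA TAG GCA — no ATG→stop ORF.
Frame +3: CTC TAC ATG TTT TCG GAG TCT AAA CTC AGG ATG CTA GTC AGG GTG TAG CAT AGG — ATG at 9, stop TAG at 48 → 42 nt; ATG at 33, stop TAG at 48 → 18 nt.
Frame -1: TGC CTA TGC TAC ACC CTG ACT AGC ATC CTG AGT TTA GAC TCC GAA AAC ATG TAG AGG — ATG at 49, stop TAG at 52 → 6 nt.
Frame -2: GCC TAT GCT ACA CCC TGA CTA GCA TCC TGA GTT TAG ACT CCG AAA ACA TGT AGA GGT — no ATG→stop ORF.
Frame -3: CCT ATG CTA CAC CCT GAC TAG CAT CCT GAG TTT AGA CTC CGA AAA CAT GTA GAG — ATG at 6, stop TAG at 21 → 18 nt.
Forward-strand max 42 nt; reverse-strand max 18 nt. The forward strand has the longer ORF.

forward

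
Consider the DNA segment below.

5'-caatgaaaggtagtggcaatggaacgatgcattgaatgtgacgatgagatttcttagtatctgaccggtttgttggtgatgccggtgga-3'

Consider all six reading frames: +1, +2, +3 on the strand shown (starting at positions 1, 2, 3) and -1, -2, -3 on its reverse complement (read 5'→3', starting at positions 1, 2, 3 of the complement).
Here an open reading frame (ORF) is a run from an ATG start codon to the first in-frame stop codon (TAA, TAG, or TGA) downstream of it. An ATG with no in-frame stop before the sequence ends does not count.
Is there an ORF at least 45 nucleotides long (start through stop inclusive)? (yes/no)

no

Reverse complement (5'→3'): TCCACCGGCATCACCAACAAACCGGTCAGATACTAAGAAATCTCATCGTCACATTCAATGCATCGTTCCATTGCCACTACCTTTCATTG
Frame +1: CAA TGA AAG GTA GTG GCA ATG GAA CGA TGC ATT GAA TGT GAC GAT GAG ATT TCT TAG TAT CTG ACC GGT TTG TTG GTG ATG CCG GTG — ATG at 19, stop TAG at 55 → 39 nt.
Frame +2: AAT GAA AGG TAG TGG CAA TGG AAC GAT GCA TTG AAT GTG ACG ATG AGA TTT CTT AGT ATC TGA CCG GTT TGT TGG TGA TGC CGG TGG — ATG at 44, stop TGA at 62 → 21 nt.
Frame +3: ATG AAA GGT AGT GGC AAT GGA ACG ATG CAT TGA ATG TGA CGA TGA GAT TTC TTA GTA TCT GAC CGG TTT GTT GGT GAT GCC GGT GGA — ATG at 3, stop TGA at 33 → 33 nt; ATG at 27, stop TGA at 33 → 9 nt; ATG at 36, stop TGA at 39 → 6 nt.
Frame -1: TCC ACC GGC ATC ACC AAC AAA CCG GTC AGA TAC TAA GAA ATC TCA TCG TCA CAT TCA ATG CAT CGT TCC ATT GCC ACT ACC TTT CAT — no ATG→stop ORF.
Frame -2: CCA CCG GCA TCA CCA ACA AAC CGG TCA GAT ACT AAG AAA TCT CAT CGT CAC ATT CAA TGC ATC GTT CCA TTG CCA CTA CCT TTC ATT — no ATG→stop ORF.
Frame -3: CAC CGG CAT CAC CAA CAA ACC GGT CAG ATA CTA AGA AAT CTC ATC GTC ACA TTC AAT GCA TCG TTC CAT TGC CAC TAC CTT TCA TTG — no ATG→stop ORF.
Largest ORF found is 39 nucleotides < 45, so no.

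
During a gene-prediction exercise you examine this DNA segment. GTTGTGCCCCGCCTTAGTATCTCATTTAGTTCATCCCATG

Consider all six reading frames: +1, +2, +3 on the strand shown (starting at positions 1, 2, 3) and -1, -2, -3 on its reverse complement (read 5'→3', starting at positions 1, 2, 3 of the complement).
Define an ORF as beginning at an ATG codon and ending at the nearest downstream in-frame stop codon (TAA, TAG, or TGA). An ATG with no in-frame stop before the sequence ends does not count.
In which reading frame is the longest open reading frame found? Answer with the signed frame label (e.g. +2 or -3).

Reverse complement (5'→3'): CATGGGATGAACTAAATGAGATACTAAGGCGGGGCACAAC
Frame +1: GTT GTG CCC CGC CTT AGT ATC TCA TTT AGT TCA TCC CAT — no ATG→stop ORF.
Frame +2: TTG TGC CCC GCC TTA GTA TCT CAT TTA GTT CAT CCC ATG — no ATG→stop ORF.
Frame +3: TGT GCC CCG CCT TAG TAT CTC ATT TAG TTC ATC CCA — no ATG→stop ORF.
Frame -1: CAT GGG ATG AAC TAA ATG AGA TAC TAA GGC GGG GCA CAA — ATG at 7, stop TAA at 13 → 9 nt; ATG at 16, stop TAA at 25 → 12 nt.
Frame -2: ATG GGA TGA ACT AAA TGA GAT ACT AAG GCG GGG CAC AAC — ATG at 2, stop TGA at 8 → 9 nt.
Frame -3: TGG GAT GAA CTA AAT GAG ATA CTA AGG CGG GGC ACA — no ATG→stop ORF.
Longest ORF is 12 nt in frame -1 (positions 16–27).

-1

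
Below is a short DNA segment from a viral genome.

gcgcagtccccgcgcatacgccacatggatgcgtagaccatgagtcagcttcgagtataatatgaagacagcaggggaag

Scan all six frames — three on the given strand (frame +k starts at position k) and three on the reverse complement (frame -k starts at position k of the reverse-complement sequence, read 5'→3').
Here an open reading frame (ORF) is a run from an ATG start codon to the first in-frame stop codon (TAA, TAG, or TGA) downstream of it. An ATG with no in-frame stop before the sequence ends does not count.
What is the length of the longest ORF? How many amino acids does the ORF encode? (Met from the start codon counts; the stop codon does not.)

Reverse complement (5'→3'): CTTCCCCTGCTGTCTTCATATTATACTCGAAGCTGACTCATGGTCTACGCATCCATGTGGCGTATGCGCGGGGACTGCGC
Frame +1: GCG CAG TCC CCG CGC ATA CGC CAC ATG GAT GCG TAG ACC ATG AGT CAG CTT CGA GTA TAA TAT GAA GAC AGC AGG GGA — ATG at 25, stop TAG at 34 → 12 nt; ATG at 40, stop TAA at 58 → 21 nt.
Frame +2: CGC AGT CCC CGC GCA TAC GCC ACA TGG ATG CGT AGA CCA TGA GTC AGC TTC GAG TAT AAT ATG AAG ACA GCA GGG GAA — ATG at 29, stop TGA at 41 → 15 nt.
Frame +3: GCA GTC CCC GCG CAT ACG CCA CAT GGA TGC GTA GAC CAT GAG TCA GCT TCG AGT ATA ATA TGA AGA CAG CAG GGG AAG — no ATG→stop ORF.
Frame -1: CTT CCC CTG CTG TCT TCA TAT TAT ACT CGA AGC TGA CTC ATG GTC TAC GCA TCC ATG TGG CGT ATG CGC GGG GAC TGC — no ATG→stop ORF.
Frame -2: TTC CCC TGC TGT CTT CAT ATT ATA CTC GAA GCT GAC TCA TGG TCT ACG CAT CCA TGT GGC GTA TGC GCG GGG ACT GCG — no ATG→stop ORF.
Frame -3: TCC CCT GCT GTC TTC ATA TTA TAC TCG AAG CTG ACT CAT GGT CTA CGC ATC CAT GTG GCG TAT GCG CGG GGA CTG CGC — no ATG→stop ORF.
Longest: frame +1, positions 40–60, 21 nt = 7 codons = 6 aa. → 6 amino acids.

6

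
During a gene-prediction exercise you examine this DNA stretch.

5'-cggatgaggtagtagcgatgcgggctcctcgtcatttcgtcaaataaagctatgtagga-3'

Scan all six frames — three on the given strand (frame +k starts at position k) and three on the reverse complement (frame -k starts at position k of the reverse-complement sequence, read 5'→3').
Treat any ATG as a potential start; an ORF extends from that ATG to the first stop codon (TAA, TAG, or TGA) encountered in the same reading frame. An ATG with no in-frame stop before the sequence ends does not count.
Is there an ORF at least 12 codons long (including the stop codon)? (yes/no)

Reverse complement (5'→3'): TCCTACATAGCTTTATTTGACGAAATGACGAGGAGCCCGCATCGCTACTACCTCATCCG
Frame +1: CGG ATG AGG TAG TAG CGA TGC GGG CTC CTC GTC ATT TCG TCA AAT AAA GCT ATG TAG — ATG at 4, stop TAG at 10 → 9 nt; ATG at 52, stop TAG at 55 → 6 nt.
Frame +2: GGA TGA GGT AGT AGC GAT GCG GGC TCC TCG TCA TTT CGT CAA ATA AAG CTA TGT AGG — no ATG→stop ORF.
Frame +3: GAT GAG GTA GTA GCG ATG CGG GCT CCT CGT CAT TTC GTC AAA TAA AGC TAT GTA GGA — ATG at 18, stop TAA at 45 → 30 nt.
Frame -1: TCC TAC ATA GCT TTA TTT GAC GAA ATG ACG AGG AGC CCG CAT CGC TAC TAC CTC ATC — no ATG→stop ORF.
Frame -2: CCT ACA TAG CTT TAT TTG ACG AAA TGA CGA GGA GCC CGC ATC GCT ACT ACC TCA TCC — no ATG→stop ORF.
Frame -3: CTA CAT AGC TTT ATT TGA CGA AAT GAC GAG GAG CCC GCA TCG CTA CTA CCT CAT CCG — no ATG→stop ORF.
Largest ORF found is 10 codons < 12, so no.

no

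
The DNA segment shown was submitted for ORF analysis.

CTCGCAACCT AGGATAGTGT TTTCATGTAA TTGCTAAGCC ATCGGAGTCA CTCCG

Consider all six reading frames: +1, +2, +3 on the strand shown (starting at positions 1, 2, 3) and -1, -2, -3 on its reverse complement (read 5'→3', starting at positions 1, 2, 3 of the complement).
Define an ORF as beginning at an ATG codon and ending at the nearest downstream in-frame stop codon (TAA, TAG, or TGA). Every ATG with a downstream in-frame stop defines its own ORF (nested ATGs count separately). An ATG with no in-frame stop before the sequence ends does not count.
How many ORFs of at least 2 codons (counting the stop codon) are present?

Reverse complement (5'→3'): CGGAGTGACTCCGATGGCTTAGCAATTACATGAAAACACTATCCTAGGTTGCGAG
Frame +1: CTC GCA ACC TAG GAT AGT GTT TTC ATG TAA TTG CTA AGC CAT CGG AGT CAC TCC — ATG at 25, stop TAA at 28 → 6 nt.
Frame +2: TCG CAA CCT AGG ATA GTG TTT TCA TGT AAT TGC TAA GCC ATC GGA GTC ACT CCG — no ATG→stop ORF.
Frame +3: CGC AAC CTA GGA TAG TGT TTT CAT GTA ATT GCT AAG CCA TCG GAG TCA CTC — no ATG→stop ORF.
Frame -1: CGG AGT GAC TCC GAT GGC TTA GCA ATT ACA TGA AAA CAC TAT CCT AGG TTG CGA — no ATG→stop ORF.
Frame -2: GGA GTG ACT CCG ATG GCT TAG CAA TTA CAT GAA AAC ACT ATC CTA GGT TGC GAG — ATG at 14, stop TAG at 20 → 9 nt.
Frame -3: GAG TGA CTC CGA TGG CTT AGC AAT TAC ATG AAA ACA CTA TCC TAG GTT GCG — ATG at 30, stop TAG at 45 → 18 nt.
ORFs ≥ 2 codons: frame +1 25–30 (2 codons), frame -2 14–22 (3 codons), frame -3 30–47 (6 codons). Count = 3.

3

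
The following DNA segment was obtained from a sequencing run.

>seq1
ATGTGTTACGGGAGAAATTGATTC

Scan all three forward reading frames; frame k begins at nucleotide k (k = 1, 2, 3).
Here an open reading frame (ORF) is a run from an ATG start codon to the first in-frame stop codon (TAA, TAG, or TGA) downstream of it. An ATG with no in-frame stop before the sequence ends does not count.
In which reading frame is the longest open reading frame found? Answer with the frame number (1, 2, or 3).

1

Frame 1: ATG TGT TAC GGG AGA AAT TGA TTC — ATG at 1, stop TGA at 19 → 21 nt.
Frame 2: TGT GTT ACG GGA GAA ATT GAT — no ATG→stop ORF.
Frame 3: GTG TTA CGG GAG AAA TTG ATT — no ATG→stop ORF.
Longest ORF is 21 nt in frame 1 (positions 1–21).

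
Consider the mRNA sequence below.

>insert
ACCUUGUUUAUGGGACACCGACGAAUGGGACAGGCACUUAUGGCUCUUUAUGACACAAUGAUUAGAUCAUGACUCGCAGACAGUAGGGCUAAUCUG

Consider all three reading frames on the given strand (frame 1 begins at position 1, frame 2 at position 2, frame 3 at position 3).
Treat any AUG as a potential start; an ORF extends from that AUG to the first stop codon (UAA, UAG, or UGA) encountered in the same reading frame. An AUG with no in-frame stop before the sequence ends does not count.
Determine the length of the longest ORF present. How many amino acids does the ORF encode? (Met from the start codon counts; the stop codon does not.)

20

Frame 1: ACC UUG UUU AUG GGA CAC CGA CGA AUG GGA CAG GCA CUU AUG GCU CUU UAU GAC ACA AUG AUU AGA UCA UGA CUC GCA GAC AGU AGG GCU AAU CUG — AUG at 10, stop UGA at 70 → 63 nt; AUG at 25, stop UGA at 70 → 48 nt; AUG at 40, stop UGA at 70 → 33 nt; AUG at 58, stop UGA at 70 → 15 nt.
Frame 2: CCU UGU UUA UGG GAC ACC GAC GAA UGG GAC AGG CAC UUA UGG CUC UUU AUG ACA CAA UGA UUA GAU CAU GAC UCG CAG ACA GUA GGG CUA AUC — AUG at 50, stop UGA at 59 → 12 nt.
Frame 3: CUU GUU UAU GGG ACA CCG ACG AAU GGG ACA GGC ACU UAU GGC UCU UUA UGA CAC AAU GAU UAG AUC AUG ACU CGC AGA CAG UAG GGC UAA UCU — AUG at 69, stop UAG at 84 → 18 nt.
Longest: frame 1, positions 10–72, 63 nt = 21 codons = 20 aa. → 20 amino acids.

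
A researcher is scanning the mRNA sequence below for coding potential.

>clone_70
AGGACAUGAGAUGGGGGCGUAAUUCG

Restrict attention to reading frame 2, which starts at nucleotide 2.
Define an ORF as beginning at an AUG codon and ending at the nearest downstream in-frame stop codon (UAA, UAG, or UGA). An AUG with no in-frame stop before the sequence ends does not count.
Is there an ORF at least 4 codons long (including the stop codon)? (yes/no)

yes

Frame 2: GGA CAU GAG AUG GGG GCG UAA UUC — AUG at 11, stop UAA at 20 → 12 nt.
Frame 2 has an ORF of 4 codons (positions 11–22) ≥ 4, so yes.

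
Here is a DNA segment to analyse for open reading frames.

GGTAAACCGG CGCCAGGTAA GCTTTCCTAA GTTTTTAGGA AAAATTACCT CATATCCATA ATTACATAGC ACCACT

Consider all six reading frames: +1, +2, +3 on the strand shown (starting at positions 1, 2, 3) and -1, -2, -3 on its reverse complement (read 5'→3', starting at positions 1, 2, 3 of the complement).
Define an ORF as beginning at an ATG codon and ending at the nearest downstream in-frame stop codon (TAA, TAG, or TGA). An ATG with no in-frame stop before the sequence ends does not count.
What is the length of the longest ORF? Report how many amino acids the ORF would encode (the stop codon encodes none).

4

Reverse complement (5'→3'): AGTGGTGCTATGTAATTATGGATATGAGGTAATTTTTCCTAAAAACTTAGGAAAGCTTACCTGGCGCCGGTTTACC
Frame +1: GGT AAA CCG GCG CCA GGT AAG CTT TCC TAA GTT TTT AGG AAA AAT TAC CTC ATA TCC ATA ATT ACA TAG CAC CAC — no ATG→stop ORF.
Frame +2: GTA AAC CGG CGC CAG GTA AGC TTT CCT AAG TTT TTA GGA AAA ATT ACC TCA TAT CCA TAA TTA CAT AGC ACC ACT — no ATG→stop ORF.
Frame +3: TAA ACC GGC GCC AGG TAA GCT TTC CTA AGT TTT TAG GAA AAA TTA CCT CAT ATC CAT AAT TAC ATA GCA CCA — no ATG→stop ORF.
Frame -1: AGT GGT GCT ATG TAA TTA TGG ATA TGA GGT AAT TTT TCC TAA AAA CTT AGG AAA GCT TAC CTG GCG CCG GTT TAC — ATG at 10, stop TAA at 13 → 6 nt.
Frame -2: GTG GTG CTA TGT AAT TAT GGA TAT GAG GTA ATT TTT CCT AAA AAC TTA GGA AAG CTT ACC TGG CGC CGG TTT ACC — no ATG→stop ORF.
Frame -3: TGG TGC TAT GTA ATT ATG GAT ATG AGG TAA TTT TTC CTA AAA ACT TAG GAA AGC TTA CCT GGC GCC GGT TTA — ATG at 18, stop TAA at 30 → 15 nt; ATG at 24, stop TAA at 30 → 9 nt.
Longest: frame -3, positions 18–32, 15 nt = 5 codons = 4 aa. → 4 amino acids.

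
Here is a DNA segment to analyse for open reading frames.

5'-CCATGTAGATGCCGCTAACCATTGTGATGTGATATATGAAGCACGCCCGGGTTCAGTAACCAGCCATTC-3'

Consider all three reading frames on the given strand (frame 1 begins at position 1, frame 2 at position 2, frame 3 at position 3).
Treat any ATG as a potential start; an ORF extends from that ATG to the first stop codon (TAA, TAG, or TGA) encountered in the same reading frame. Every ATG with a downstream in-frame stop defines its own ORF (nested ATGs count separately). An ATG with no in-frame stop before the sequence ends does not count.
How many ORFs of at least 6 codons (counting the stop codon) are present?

2

Frame 1: CCA TGT AGA TGC CGC TAA CCA TTG TGA TGT GAT ATA TGA AGC ACG CCC GGG TTC AGT AAC CAG CCA TTC — no ATG→stop ORF.
Frame 2: CAT GTA GAT GCC GCT AAC CAT TGT GAT GTG ATA TAT GAA GCA CGC CCG GGT TCA GTA ACC AGC CAT — no ATG→stop ORF.
Frame 3: ATG TAG ATG CCG CTA ACC ATT GTG ATG TGA TAT ATG AAG CAC GCC CGG GTT CAG TAA CCA GCC ATT — ATG at 3, stop TAG at 6 → 6 nt; ATG at 9, stop TGA at 30 → 24 nt; ATG at 27, stop TGA at 30 → 6 nt; ATG at 36, stop TAA at 57 → 24 nt.
ORFs ≥ 6 codons: frame 3 9–32 (8 codons), frame 3 36–59 (8 codons). Count = 2.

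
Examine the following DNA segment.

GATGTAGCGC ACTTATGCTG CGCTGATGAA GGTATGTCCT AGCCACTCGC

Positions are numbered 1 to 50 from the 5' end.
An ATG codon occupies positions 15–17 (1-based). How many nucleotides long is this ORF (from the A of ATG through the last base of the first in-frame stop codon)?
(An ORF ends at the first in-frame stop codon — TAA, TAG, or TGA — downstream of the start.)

12

Codons from position 15: ATG (15–17), CTG (18–20), CGC (21–23), TGA (24–26).
TGA is the first in-frame stop; ORF spans 15–26, 12 nucleotides.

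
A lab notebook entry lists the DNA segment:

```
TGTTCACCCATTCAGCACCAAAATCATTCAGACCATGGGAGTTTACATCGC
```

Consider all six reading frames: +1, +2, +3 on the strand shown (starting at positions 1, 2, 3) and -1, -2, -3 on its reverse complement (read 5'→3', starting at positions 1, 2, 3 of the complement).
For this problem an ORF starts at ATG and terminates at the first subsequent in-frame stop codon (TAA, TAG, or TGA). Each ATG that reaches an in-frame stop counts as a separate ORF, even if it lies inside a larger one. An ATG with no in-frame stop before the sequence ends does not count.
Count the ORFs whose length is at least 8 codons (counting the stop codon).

1

Reverse complement (5'→3'): GCGATGTAAACTCCCATGGTCTGAATGATTTTGGTGCTGAATGGGTGAACA
Frame +1: TGT TCA CCC ATT CAG CAC CAA AAT CAT TCA GAC CAT GGG AGT TTA CAT CGC — no ATG→stop ORF.
Frame +2: GTT CAC CCA TTC AGC ACC AAA ATC ATT CAG ACC ATG GGA GTT TAC ATC — no ATG→stop ORF.
Frame +3: TTC ACC CAT TCA GCA CCA AAA TCA TTC AGA CCA TGG GAG TTT ACA TCG — no ATG→stop ORF.
Frame -1: GCG ATG TAA ACT CCC ATG GTC TGA ATG ATT TTG GTG CTG AAT GGG TGA ACA — ATG at 4, stop TAA at 7 → 6 nt; ATG at 16, stop TGA at 22 → 9 nt; ATG at 25, stop TGA at 46 → 24 nt.
Frame -2: CGA TGT AAA CTC CCA TGG TCT GAA TGA TTT TGG TGC TGA ATG GGT GAA — no ATG→stop ORF.
Frame -3: GAT GTA AAC TCC CAT GGT CTG AAT GAT TTT GGT GCT GAA TGG GTG AAC — no ATG→stop ORF.
ORFs ≥ 8 codons: frame -1 25–48 (8 codons). Count = 1.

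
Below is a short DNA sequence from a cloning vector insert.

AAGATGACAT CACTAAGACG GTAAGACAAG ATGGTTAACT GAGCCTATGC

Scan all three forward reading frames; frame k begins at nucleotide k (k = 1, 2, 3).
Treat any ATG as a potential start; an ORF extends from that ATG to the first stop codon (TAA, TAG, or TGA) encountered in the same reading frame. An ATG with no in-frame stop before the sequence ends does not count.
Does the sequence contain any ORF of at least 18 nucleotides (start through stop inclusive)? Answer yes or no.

yes

Frame 1: AAG ATG ACA TCA CTA AGA CGG TAA GAC AAG ATG GTT AAC TGA GCC TAT — ATG at 4, stop TAA at 22 → 21 nt; ATG at 31, stop TGA at 40 → 12 nt.
Frame 2: AGA TGA CAT CAC TAA GAC GGT AAG ACA AGA TGG TTA ACT GAG CCT ATG — no ATG→stop ORF.
Frame 3: GAT GAC ATC ACT AAG ACG GTA AGA CAA GAT GGT TAA CTG AGC CTA TGC — no ATG→stop ORF.
Frame 1 has an ORF of 21 nucleotides (positions 4–24) ≥ 18, so yes.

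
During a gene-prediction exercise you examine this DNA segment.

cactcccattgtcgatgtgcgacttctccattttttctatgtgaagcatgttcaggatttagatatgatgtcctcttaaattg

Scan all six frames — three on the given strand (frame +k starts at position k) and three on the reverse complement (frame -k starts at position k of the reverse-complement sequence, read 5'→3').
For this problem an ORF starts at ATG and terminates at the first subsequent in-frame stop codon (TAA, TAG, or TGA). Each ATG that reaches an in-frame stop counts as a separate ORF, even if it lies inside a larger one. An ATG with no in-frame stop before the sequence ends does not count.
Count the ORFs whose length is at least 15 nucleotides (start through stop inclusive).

Reverse complement (5'→3'): CAATTTAAGAGGACATCATATCTAAATCCTGAACATGCTTCACATAGAAAAAATGGAGAAGTCGCACATCGACAATGGGAGTG
Frame +1: CAC TCC CAT TGT CGA TGT GCG ACT TCT CCA TTT TTT CTA TGT GAA GCA TGT TCA GGA TTT AGA TAT GAT GTC CTC TTA AAT — no ATG→stop ORF.
Frame +2: ACT CCC ATT GTC GAT GTG CGA CTT CTC CAT TTT TTC TAT GTG AAG CAT GTT CAG GAT TTA GAT ATG ATG TCC TCT TAA ATT — ATG at 65, stop TAA at 77 → 15 nt; ATG at 68, stop TAA at 77 → 12 nt.
Frame +3: CTC CCA TTG TCG ATG TGC GAC TTC TCC ATT TTT TCT ATG TGA AGC ATG TTC AGG ATT TAG ATA TGA TGT CCT CTT AAA TTG — ATG at 15, stop TGA at 42 → 30 nt; ATG at 39, stop TGA at 42 → 6 nt; ATG at 48, stop TAG at 60 → 15 nt.
Frame -1: CAA TTT AAG AGG ACA TCA TAT CTA AAT CCT GAA CAT GCT TCA CAT AGA AAA AAT GGA GAA GTC GCA CAT CGA CAA TGG GAG — no ATG→stop ORF.
Frame -2: AAT TTA AGA GGA CAT CAT ATC TAA ATC CTG AAC ATG CTT CAC ATA GAA AAA ATG GAG AAG TCG CAC ATC GAC AAT GGG AGT — no ATG→stop ORF.
Frame -3: ATT TAA GAG GAC ATC ATA TCT AAA TCC TGA ACA TGC TTC ACA TAG AAA AAA TGG AGA AGT CGC ACA TCG ACA ATG GGA GTG — no ATG→stop ORF.
ORFs ≥ 15 nucleotides: frame +2 65–79 (15 nucleotides), frame +3 15–44 (30 nucleotides), frame +3 48–62 (15 nucleotides). Count = 3.

3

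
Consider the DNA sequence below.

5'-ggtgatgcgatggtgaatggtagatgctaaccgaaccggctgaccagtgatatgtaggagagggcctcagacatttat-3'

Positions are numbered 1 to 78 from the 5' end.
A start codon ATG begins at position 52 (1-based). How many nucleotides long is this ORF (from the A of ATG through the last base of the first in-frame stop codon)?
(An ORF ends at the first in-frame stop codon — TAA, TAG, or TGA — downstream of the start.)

Codons from position 52: ATG (52–54), TAG (55–57).
TAG is the first in-frame stop; ORF spans 52–57, 6 nucleotides.

6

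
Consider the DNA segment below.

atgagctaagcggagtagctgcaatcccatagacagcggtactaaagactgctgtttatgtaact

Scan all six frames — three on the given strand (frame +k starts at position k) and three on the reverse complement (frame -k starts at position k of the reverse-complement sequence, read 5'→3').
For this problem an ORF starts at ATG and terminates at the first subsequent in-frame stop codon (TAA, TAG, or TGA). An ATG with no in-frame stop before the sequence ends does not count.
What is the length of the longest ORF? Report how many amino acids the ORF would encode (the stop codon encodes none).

Reverse complement (5'→3'): AGTTACATAAACAGCAGTCTTTAGTACCGCTGTCTATGGGATTGCAGCTACTCCGCTTAGCTCAT
Frame +1: ATG AGC TAA GCG GAG TAG CTG CAA TCC CAT AGA CAG CGG TAC TAA AGA CTG CTG TTT ATG TAA — ATG at 1, stop TAA at 7 → 9 nt; ATG at 58, stop TAA at 61 → 6 nt.
Frame +2: TGA GCT AAG CGG AGT AGC TGC AAT CCC ATA GAC AGC GGT ACT AAA GAC TGC TGT TTA TGT AAC — no ATG→stop ORF.
Frame +3: GAG CTA AGC GGA GTA GCT GCA ATC CCA TAG ACA GCG GTA CTA AAG ACT GCT GTT TAT GTA ACT — no ATG→stop ORF.
Frame -1: AGT TAC ATA AAC AGC AGT CTT TAG TAC CGC TGT CTA TGG GAT TGC AGC TAC TCC GCT TAG CTC — no ATG→stop ORF.
Frame -2: GTT ACA TAA ACA GCA GTC TTT AGT ACC GCT GTC TAT GGG ATT GCA GCT ACT CCG CTT AGC TCA — no ATG→stop ORF.
Frame -3: TTA CAT AAA CAG CAG TCT TTA GTA CCG CTG TCT ATG GGA TTG CAG CTA CTC CGC TTA GCT CAT — no ATG→stop ORF.
Longest: frame +1, positions 1–9, 9 nt = 3 codons = 2 aa. → 2 amino acids.

2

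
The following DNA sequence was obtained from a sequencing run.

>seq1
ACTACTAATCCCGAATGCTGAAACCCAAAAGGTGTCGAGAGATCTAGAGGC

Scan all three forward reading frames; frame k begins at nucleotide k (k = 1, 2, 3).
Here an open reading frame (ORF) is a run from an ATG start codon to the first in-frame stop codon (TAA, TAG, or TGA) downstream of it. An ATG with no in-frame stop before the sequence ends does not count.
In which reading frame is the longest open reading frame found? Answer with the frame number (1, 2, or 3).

Frame 1: ACT ACT AAT CCC GAA TGC TGA AAC CCA AAA GGT GTC GAG AGA TCT AGA GGC — no ATG→stop ORF.
Frame 2: CTA CTA ATC CCG AAT GCT GAA ACC CAA AAG GTG TCG AGA GAT CTA GAG — no ATG→stop ORF.
Frame 3: TAC TAA TCC CGA ATG CTG AAA CCC AAA AGG TGT CGA GAG ATC TAG AGG — ATG at 15, stop TAG at 45 → 33 nt.
Longest ORF is 33 nt in frame 3 (positions 15–47).

3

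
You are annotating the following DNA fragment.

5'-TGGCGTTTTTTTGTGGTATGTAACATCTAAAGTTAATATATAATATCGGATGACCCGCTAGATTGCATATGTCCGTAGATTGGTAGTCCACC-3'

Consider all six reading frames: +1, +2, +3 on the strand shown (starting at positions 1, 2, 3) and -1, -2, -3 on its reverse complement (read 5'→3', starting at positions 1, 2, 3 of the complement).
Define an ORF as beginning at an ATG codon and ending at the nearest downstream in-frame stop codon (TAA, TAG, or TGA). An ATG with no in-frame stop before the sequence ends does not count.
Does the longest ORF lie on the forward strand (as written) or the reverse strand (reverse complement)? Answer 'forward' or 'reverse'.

reverse

Reverse complement (5'→3'): GGTGGACTACCAATCTACGGACATATGCAATCTAGCGGGTCATCCGATATTATATATTAACTTTAGATGTTACATACCACAAAAAAACGCCA
Frame +1: TGG CGT TTT TTT GTG GTA TGT AAC ATC TAA AGT TAA TAT ATA ATA TCG GAT GAC CCG CTA GAT TGC ATA TGT CCG TAG ATT GGT AGT CCA — no ATG→stop ORF.
Frame +2: GGC GTT TTT TTG TGG TAT GTA ACA TCT AAA GTT AAT ATA TAA TAT CGG ATG ACC CGC TAG ATT GCA TAT GTC CGT AGA TTG GTA GTC CAC — ATG at 50, stop TAG at 59 → 12 nt.
Frame +3: GCG TTT TTT TGT GGT ATG TAA CAT CTA AAG TTA ATA TAT AAT ATC GGA TGA CCC GCT AGA TTG CAT ATG TCC GTA GAT TGG TAG TCC ACC — ATG at 18, stop TAA at 21 → 6 nt; ATG at 69, stop TAG at 84 → 18 nt.
Frame -1: GGT GGA CTA CCA ATC TAC GGA CAT ATG CAA TCT AGC GGG TCA TCC GAT ATT ATA TAT TAA CTT TAG ATG TTA CAT ACC ACA AAA AAA CGC — ATG at 25, stop TAA at 58 → 36 nt.
Frame -2: GTG GAC TAC CAA TCT ACG GAC ATA TGC AAT CTA GCG GGT CAT CCG ATA TTA TAT ATT AAC TTT AGA TGT TAC ATA CCA CAA AAA AAC GCC — no ATG→stop ORF.
Frame -3: TGG ACT ACC AAT CTA CGG ACA TAT GCA ATC TAG CGG GTC ATC CGA TAT TAT ATA TTA ACT TTA GAT GTT ACA TAC CAC AAA AAA ACG CCA — no ATG→stop ORF.
Forward-strand max 18 nt; reverse-strand max 36 nt. The reverse strand has the longer ORF.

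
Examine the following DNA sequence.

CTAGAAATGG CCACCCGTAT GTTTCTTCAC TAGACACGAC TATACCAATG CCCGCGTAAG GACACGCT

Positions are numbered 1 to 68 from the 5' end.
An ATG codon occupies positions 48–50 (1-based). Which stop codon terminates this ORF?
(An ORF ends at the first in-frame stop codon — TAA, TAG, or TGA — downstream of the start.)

Codons from position 48: ATG (48–50), CCC (51–53), GCG (54–56), TAA (57–59).
The first in-frame stop codon is TAA.

TAA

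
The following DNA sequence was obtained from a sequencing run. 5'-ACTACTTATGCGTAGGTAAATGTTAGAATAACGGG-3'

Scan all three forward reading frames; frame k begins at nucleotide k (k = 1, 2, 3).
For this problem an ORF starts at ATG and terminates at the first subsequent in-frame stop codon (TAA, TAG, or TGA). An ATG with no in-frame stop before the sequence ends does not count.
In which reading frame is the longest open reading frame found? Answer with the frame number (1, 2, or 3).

Frame 1: ACT ACT TAT GCG TAG GTA AAT GTT AGA ATA ACG — no ATG→stop ORF.
Frame 2: CTA CTT ATG CGT AGG TAA ATG TTA GAA TAA CGG — ATG at 8, stop TAA at 17 → 12 nt; ATG at 20, stop TAA at 29 → 12 nt.
Frame 3: TAC TTA TGC GTA GGT AAA TGT TAG AAT AAC GGG — no ATG→stop ORF.
Longest ORF is 12 nt in frame 2 (positions 8–19).

2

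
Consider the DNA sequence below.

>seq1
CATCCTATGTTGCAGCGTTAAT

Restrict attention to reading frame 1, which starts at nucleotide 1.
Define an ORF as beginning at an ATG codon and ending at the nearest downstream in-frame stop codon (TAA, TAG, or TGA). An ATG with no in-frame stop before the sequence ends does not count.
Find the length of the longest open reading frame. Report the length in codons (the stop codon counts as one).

5

Frame 1: CAT CCT ATG TTG CAG CGT TAA — ATG at 7, stop TAA at 19 → 15 nt.
Longest: frame 1, positions 7–21, 15 nt = 5 codons = 4 aa. → 5 codons.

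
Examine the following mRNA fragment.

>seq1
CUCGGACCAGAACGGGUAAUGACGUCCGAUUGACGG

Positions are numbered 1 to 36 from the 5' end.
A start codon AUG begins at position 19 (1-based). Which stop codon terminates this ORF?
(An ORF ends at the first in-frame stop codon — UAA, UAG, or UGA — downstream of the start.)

Codons from position 19: AUG (19–21), ACG (22–24), UCC (25–27), GAU (28–30), UGA (31–33).
The first in-frame stop codon is UGA.

UGA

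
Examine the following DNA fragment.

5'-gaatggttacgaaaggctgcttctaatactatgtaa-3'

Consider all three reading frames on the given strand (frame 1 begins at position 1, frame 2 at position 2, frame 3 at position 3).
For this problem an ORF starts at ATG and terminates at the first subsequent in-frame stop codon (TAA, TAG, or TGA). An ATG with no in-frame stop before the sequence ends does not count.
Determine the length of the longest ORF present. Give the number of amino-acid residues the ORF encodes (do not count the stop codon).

7

Frame 1: GAA TGG TTA CGA AAG GCT GCT TCT AAT ACT ATG TAA — ATG at 31, stop TAA at 34 → 6 nt.
Frame 2: AAT GGT TAC GAA AGG CTG CTT CTA ATA CTA TGT — no ATG→stop ORF.
Frame 3: ATG GTT ACG AAA GGC TGC TTC TAA TAC TAT GTA — ATG at 3, stop TAA at 24 → 24 nt.
Longest: frame 3, positions 3–26, 24 nt = 8 codons = 7 aa. → 7 amino acids.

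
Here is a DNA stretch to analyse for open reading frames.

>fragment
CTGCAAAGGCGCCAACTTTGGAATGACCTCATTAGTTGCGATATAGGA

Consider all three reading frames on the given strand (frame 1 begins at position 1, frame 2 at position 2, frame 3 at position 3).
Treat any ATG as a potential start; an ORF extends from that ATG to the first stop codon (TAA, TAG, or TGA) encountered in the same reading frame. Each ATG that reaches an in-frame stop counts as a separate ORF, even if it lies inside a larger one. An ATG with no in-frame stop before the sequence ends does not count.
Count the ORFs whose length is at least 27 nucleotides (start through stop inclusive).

0

Frame 1: CTG CAA AGG CGC CAA CTT TGG AAT GAC CTC ATT AGT TGC GAT ATA GGA — no ATG→stop ORF.
Frame 2: TGC AAA GGC GCC AAC TTT GGA ATG ACC TCA TTA GTT GCG ATA TAG — ATG at 23, stop TAG at 44 → 24 nt.
Frame 3: GCA AAG GCG CCA ACT TTG GAA TGA CCT CAT TAG TTG CGA TAT AGG — no ATG→stop ORF.
No ORF reaches 27 nucleotides. Count = 0.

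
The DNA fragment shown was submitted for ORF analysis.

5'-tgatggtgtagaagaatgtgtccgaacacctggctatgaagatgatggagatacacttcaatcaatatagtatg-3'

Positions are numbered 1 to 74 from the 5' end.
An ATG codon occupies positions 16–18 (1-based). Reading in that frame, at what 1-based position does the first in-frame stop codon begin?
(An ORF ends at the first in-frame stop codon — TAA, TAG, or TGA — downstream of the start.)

37

Codons from position 16: ATG (16–18), TGT (19–21), CCG (22–24), AAC (25–27), ACC (28–30), TGG (31–33), CTA (34–36), TGA (37–39).
TGA is a stop codon; it begins at position 37.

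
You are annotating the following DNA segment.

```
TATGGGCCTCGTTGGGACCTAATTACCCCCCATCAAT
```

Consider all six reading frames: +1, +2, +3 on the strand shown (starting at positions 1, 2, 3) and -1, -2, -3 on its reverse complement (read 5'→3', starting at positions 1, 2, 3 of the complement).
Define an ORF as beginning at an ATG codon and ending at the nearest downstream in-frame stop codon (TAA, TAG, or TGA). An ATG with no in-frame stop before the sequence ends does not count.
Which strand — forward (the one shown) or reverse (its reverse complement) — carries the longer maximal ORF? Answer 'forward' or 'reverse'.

forward

Reverse complement (5'→3'): ATTGATGGGGGGTAATTAGGTCCCAACGAGGCCCATA
Frame +1: TAT GGG CCT CGT TGG GAC CTA ATT ACC CCC CAT CAA — no ATG→stop ORF.
Frame +2: ATG GGC CTC GTT GGG ACC TAA TTA CCC CCC ATC AAT — ATG at 2, stop TAA at 20 → 21 nt.
Frame +3: TGG GCC TCG TTG GGA CCT AAT TAC CCC CCA TCA — no ATG→stop ORF.
Frame -1: ATT GAT GGG GGG TAA TTA GGT CCC AAC GAG GCC CAT — no ATG→stop ORF.
Frame -2: TTG ATG GGG GGT AAT TAG GTC CCA ACG AGG CCC ATA — ATG at 5, stop TAG at 17 → 15 nt.
Frame -3: TGA TGG GGG GTA ATT AGG TCC CAA CGA GGC CCA — no ATG→stop ORF.
Forward-strand max 21 nt; reverse-strand max 15 nt. The forward strand has the longer ORF.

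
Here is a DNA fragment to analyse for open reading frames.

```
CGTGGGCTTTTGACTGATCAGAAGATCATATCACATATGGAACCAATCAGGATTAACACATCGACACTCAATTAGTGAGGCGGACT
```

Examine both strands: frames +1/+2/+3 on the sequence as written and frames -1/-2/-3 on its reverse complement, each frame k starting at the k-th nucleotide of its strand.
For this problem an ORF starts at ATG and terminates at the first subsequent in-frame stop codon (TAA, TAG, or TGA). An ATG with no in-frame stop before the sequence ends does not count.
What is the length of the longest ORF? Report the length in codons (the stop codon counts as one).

Reverse complement (5'→3'): AGTCCGCCTCACTAATTGAGTGTCGATGTGTTAATCCTGATTGGTTCCATATGTGATATGATCTTCTGATCAGTCAAAAGCCCACG
Frame +1: CGT GGG CTT TTG ACT GAT CAG AAG ATC ATA TCA CAT ATG GAA CCA ATC AGG ATT AAC ACA TCG ACA CTC AAT TAG TGA GGC GGA — ATG at 37, stop TAG at 73 → 39 nt.
Frame +2: GTG GGC TTT TGA CTG ATC AGA AGA TCA TAT CAC ATA TGG AAC CAA TCA GGA TTA ACA CAT CGA CAC TCA ATT AGT GAG GCG GAC — no ATG→stop ORF.
Frame +3: TGG GCT TTT GAC TGA TCA GAA GAT CAT ATC ACA TAT GGA ACC AAT CAG GAT TAA CAC ATC GAC ACT CAA TTA GTG AGG CGG ACT — no ATG→stop ORF.
Frame -1: AGT CCG CCT CAC TAA TTG AGT GTC GAT GTG TTA ATC CTG ATT GGT TCC ATA TGT GAT ATG ATC TTC TGA TCA GTC AAA AGC CCA — ATG at 58, stop TGA at 67 → 12 nt.
Frame -2: GTC CGC CTC ACT AAT TGA GTG TCG ATG TGT TAA TCC TGA TTG GTT CCA TAT GTG ATA TGA TCT TCT GAT CAG TCA AAA GCC CAC — ATG at 26, stop TAA at 32 → 9 nt.
Frame -3: TCC GCC TCA CTA ATT GAG TGT CGA TGT GTT AAT CCT GAT TGG TTC CAT ATG TGA TAT GAT CTT CTG ATC AGT CAA AAG CCC ACG — ATG at 51, stop TGA at 54 → 6 nt.
Longest: frame +1, positions 37–75, 39 nt = 13 codons = 12 aa. → 13 codons.

13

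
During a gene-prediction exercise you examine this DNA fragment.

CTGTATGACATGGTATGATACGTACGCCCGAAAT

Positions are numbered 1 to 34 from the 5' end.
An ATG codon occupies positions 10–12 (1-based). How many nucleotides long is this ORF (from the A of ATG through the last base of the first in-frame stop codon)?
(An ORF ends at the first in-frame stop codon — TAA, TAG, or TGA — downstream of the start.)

9

Codons from position 10: ATG (10–12), GTA (13–15), TGA (16–18).
TGA is the first in-frame stop; ORF spans 10–18, 9 nucleotides.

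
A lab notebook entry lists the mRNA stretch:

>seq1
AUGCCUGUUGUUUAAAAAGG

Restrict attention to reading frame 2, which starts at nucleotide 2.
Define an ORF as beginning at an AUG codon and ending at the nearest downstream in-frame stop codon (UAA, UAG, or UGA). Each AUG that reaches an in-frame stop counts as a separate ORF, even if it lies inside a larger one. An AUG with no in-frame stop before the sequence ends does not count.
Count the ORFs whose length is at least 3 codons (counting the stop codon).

Frame 2: UGC CUG UUG UUU AAA AAG — no AUG→stop ORF.
No ORF reaches 3 codons. Count = 0.

0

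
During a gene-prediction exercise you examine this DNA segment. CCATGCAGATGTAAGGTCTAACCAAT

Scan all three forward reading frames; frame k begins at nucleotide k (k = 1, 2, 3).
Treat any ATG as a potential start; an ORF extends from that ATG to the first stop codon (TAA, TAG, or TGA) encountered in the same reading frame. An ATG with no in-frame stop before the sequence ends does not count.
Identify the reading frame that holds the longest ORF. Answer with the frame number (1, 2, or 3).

3

Frame 1: CCA TGC AGA TGT AAG GTC TAA CCA — no ATG→stop ORF.
Frame 2: CAT GCA GAT GTA AGG TCT AAC CAA — no ATG→stop ORF.
Frame 3: ATG CAG ATG TAA GGT CTA ACC AAT — ATG at 3, stop TAA at 12 → 12 nt; ATG at 9, stop TAA at 12 → 6 nt.
Longest ORF is 12 nt in frame 3 (positions 3–14).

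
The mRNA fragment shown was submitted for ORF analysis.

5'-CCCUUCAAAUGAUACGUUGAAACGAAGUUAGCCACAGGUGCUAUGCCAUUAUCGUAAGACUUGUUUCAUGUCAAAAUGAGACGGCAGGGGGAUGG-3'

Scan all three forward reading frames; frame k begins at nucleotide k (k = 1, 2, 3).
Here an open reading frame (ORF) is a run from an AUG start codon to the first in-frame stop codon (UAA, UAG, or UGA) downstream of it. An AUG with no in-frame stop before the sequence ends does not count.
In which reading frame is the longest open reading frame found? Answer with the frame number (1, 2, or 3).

1

Frame 1: CCC UUC AAA UGA UAC GUU GAA ACG AAG UUA GCC ACA GGU GCU AUG CCA UUA UCG UAA GAC UUG UUU CAU GUC AAA AUG AGA CGG CAG GGG GAU — AUG at 43, stop UAA at 55 → 15 nt.
Frame 2: CCU UCA AAU GAU ACG UUG AAA CGA AGU UAG CCA CAG GUG CUA UGC CAU UAU CGU AAG ACU UGU UUC AUG UCA AAA UGA GAC GGC AGG GGG AUG — AUG at 68, stop UGA at 77 → 12 nt.
Frame 3: CUU CAA AUG AUA CGU UGA AAC GAA GUU AGC CAC AGG UGC UAU GCC AUU AUC GUA AGA CUU GUU UCA UGU CAA AAU GAG ACG GCA GGG GGA UGG — AUG at 9, stop UGA at 18 → 12 nt.
Longest ORF is 15 nt in frame 1 (positions 43–57).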